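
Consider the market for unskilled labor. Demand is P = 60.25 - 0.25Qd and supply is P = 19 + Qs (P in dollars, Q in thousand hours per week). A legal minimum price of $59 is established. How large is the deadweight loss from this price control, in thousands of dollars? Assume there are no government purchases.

490

Rearranging demand gives Qd = 241 - 4P; rearranging supply gives Qs = P - 19. Without the control the market clears where 241 - 4P = P - 19, i.e. P* = 52 and Q* = 33.
Because the floor (59) lies above the market-clearing price, it is binding.
At P = 59: Qd = 241 - 4·59 = 5 and Qs = 59 - 19 = 40.
Quantity traded falls to 5. At Q = 5 the demand price is (241 - 5)/4 = 59 and the supply price is 19 + 5 = 24.
Deadweight loss = ½ · (59 - 24) · (33 - 5) = ½ · 35 · 28 = 490.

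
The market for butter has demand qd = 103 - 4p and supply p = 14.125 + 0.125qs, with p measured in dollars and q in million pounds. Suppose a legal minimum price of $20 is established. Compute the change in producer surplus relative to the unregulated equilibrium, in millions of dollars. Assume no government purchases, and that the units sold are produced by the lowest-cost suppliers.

Rearranging supply gives qs = 8p - 113. Equilibrium: 103 - 4p = 8p - 113, so 216 = 12p and p* = 18, q* = 31.
Since 20 > 18, the floor is binding.
At p = 20: qd = 103 - 4·20 = 23 and qs = 8·20 - 113 = 47.
Producer surplus without the control is ½ · (18 - 14.125) · 31 = 60.0625.
With the floor, 23 units are sold at 20. The supply price at q = 23 is 17, so PS = ½ · [(20 - 14.125) + (20 - 17)] · 23 = 102.0625.
Change in producer surplus = 102.0625 - 60.0625 = 42.

42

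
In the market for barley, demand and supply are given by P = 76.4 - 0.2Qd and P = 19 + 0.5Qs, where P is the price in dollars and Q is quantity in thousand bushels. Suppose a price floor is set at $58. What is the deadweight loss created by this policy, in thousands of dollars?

0

Rearranging demand gives Qd = 382 - 5P; rearranging supply gives Qs = 2P - 38. Equilibrium: 382 - 5P = 2P - 38, so 420 = 7P and P* = 60, Q* = 82.
The floor of 58 is below the equilibrium price 60, so it is not binding; the market clears at P* = 60, Q* = 82.
Since the control does not bind, no trades are prevented and deadweight loss is zero.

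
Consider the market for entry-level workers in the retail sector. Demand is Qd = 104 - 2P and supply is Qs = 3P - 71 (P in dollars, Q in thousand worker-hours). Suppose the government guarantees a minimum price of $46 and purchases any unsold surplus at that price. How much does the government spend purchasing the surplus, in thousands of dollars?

Equilibrium: 104 - 2P = 3P - 71, so 175 = 5P and P* = 35, Q* = 34.
Because the floor (46) lies above the market-clearing price, it is binding.
At P = 46: Qd = 104 - 2·46 = 12 and Qs = 3·46 - 71 = 67.
Surplus = Qs - Qd = 55.
Government expenditure = surplus × support price = 55 × 46 = 2530.

2530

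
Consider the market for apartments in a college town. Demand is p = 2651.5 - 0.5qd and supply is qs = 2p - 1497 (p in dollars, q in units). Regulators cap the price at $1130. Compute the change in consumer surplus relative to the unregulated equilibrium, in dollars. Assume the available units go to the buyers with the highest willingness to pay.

110010

Rearranging demand gives qd = 5303 - 2p. Equilibrium: 5303 - 2p = 2p - 1497, so 6800 = 4p and p* = 1700, q* = 1903.
Because the ceiling (1130) lies below the market-clearing price, it is binding.
At p = 1130: qd = 5303 - 2·1130 = 3043 and qs = 2·1130 - 1497 = 763.
Consumer surplus without the control is ½ · (2651.5 - 1700) · 1903 = 905352.25.
With the ceiling, 763 units are sold at 1130 (assume they go to the highest-value buyers). The demand price at q = 763 is 2270, so CS = ½ · [(2651.5 - 1130) + (2270 - 1130)] · 763 = 1015362.25.
Change in consumer surplus = 1015362.25 - 905352.25 = 110010.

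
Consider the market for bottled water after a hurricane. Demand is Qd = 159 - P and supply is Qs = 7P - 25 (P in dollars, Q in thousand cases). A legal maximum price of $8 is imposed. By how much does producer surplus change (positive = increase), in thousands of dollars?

Without the control the market clears where 159 - P = 7P - 25, i.e. P* = 23 and Q* = 136.
The ceiling of 8 is below the equilibrium price 23, so it binds.
At P = 8: Qd = 159 - 8 = 151 and Qs = 7·8 - 25 = 31.
Producer surplus without the control is ½ · (23 - 25/7) · 136 = 9248/7.
With the ceiling, producers sell 31 units at 8, so PS = ½ · (8 - 25/7) · 31 = 961/14.
Change in producer surplus = 961/14 - 9248/7 = -1252.5.

-1252.5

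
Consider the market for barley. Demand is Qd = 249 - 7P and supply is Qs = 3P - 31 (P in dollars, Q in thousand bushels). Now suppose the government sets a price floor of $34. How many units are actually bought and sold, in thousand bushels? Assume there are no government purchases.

Without the control the market clears where 249 - 7P = 3P - 31, i.e. P* = 28 and Q* = 53.
Since 34 > 28, the floor is binding.
At P = 34: Qd = 249 - 7·34 = 11 and Qs = 3·34 - 31 = 71.
The quantity actually transacted is the short side, demand: 11.

11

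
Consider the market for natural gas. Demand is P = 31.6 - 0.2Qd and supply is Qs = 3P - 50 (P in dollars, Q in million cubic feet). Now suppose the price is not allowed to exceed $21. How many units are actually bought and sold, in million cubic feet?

13

Rearranging demand gives Qd = 158 - 5P. Equilibrium: 158 - 5P = 3P - 50, so 208 = 8P and P* = 26, Q* = 28.
Since 21 < 26, the ceiling is binding.
At P = 21: Qd = 158 - 5·21 = 53 and Qs = 3·21 - 50 = 13.
The quantity actually transacted is the short side, supply: 13.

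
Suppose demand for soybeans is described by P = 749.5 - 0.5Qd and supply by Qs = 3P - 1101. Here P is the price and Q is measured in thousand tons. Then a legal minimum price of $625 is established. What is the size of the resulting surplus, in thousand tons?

525

Rearranging demand gives Qd = 1499 - 2P. In a free market, 1499 - 2P = 3P - 1101 gives the equilibrium P* = 520, Q* = 459.
Since 625 > 520, the floor is binding.
At P = 625: Qd = 1499 - 2·625 = 249 and Qs = 3·625 - 1101 = 774.
Surplus = Qs - Qd = 774 - 249 = 525.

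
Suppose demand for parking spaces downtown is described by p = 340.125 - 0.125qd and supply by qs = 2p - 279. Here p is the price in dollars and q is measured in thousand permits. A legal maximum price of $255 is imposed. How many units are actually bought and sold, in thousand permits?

Rearranging demand gives qd = 2721 - 8p. Setting quantity demanded equal to quantity supplied, 2721 - 8p = 2p - 279, gives p* = 300 and q* = 321.
Because the ceiling (255) lies below the market-clearing price, it is binding.
At p = 255: qd = 2721 - 8·255 = 681 and qs = 2·255 - 279 = 231.
The quantity actually transacted is the short side, supply: 231.

231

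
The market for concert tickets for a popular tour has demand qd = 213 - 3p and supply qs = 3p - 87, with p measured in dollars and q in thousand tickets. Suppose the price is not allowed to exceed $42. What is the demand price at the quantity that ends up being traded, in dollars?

In a free market, 213 - 3p = 3p - 87 gives the equilibrium p* = 50, q* = 63.
The ceiling of 42 is below the equilibrium price 50, so it binds.
At p = 42: qd = 213 - 3·42 = 87 and qs = 3·42 - 87 = 39.
Only 39 units reach the market. On the demand curve, the marginal buyer's willingness to pay at q = 39 is (213 - 39)/3 = 58.

58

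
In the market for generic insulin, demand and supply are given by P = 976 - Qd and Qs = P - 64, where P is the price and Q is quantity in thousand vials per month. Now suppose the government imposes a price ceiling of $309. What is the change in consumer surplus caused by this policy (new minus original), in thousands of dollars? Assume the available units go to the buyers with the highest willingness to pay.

29434.5

Rearranging demand gives Qd = 976 - P. Equilibrium: 976 - P = P - 64, so 1040 = 2P and P* = 520, Q* = 456.
Since 309 < 520, the ceiling is binding.
At P = 309: Qd = 976 - 309 = 667 and Qs = 309 - 64 = 245.
Consumer surplus without the control is ½ · (976 - 520) · 456 = 103968.
With the ceiling, 245 units are sold at 309 (assume they go to the highest-value buyers). The demand price at Q = 245 is 731, so CS = ½ · [(976 - 309) + (731 - 309)] · 245 = 133402.5.
Change in consumer surplus = 133402.5 - 103968 = 29434.5.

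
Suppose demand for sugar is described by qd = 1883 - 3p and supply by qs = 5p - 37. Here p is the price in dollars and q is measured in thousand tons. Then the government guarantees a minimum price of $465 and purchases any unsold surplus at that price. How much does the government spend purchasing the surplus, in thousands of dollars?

Equilibrium: 1883 - 3p = 5p - 37, so 1920 = 8p and p* = 240, q* = 1163.
Since 465 > 240, the floor is binding.
At p = 465: qd = 1883 - 3·465 = 488 and qs = 5·465 - 37 = 2288.
Surplus = qs - qd = 1800.
Government expenditure = surplus × support price = 1800 × 465 = 837000.

837000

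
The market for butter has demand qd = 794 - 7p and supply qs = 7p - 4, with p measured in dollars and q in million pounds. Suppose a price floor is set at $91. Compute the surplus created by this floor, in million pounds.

Equilibrium: 794 - 7p = 7p - 4, so 798 = 14p and p* = 57, q* = 395.
Since 91 > 57, the floor is binding.
At p = 91: qd = 794 - 7·91 = 157 and qs = 7·91 - 4 = 633.
Surplus = qs - qd = 633 - 157 = 476.

476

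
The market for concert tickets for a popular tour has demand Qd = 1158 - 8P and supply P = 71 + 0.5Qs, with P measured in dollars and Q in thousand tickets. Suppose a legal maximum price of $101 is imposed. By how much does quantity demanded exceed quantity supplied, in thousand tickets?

Rearranging supply gives Qs = 2P - 142. In a free market, 1158 - 8P = 2P - 142 gives the equilibrium P* = 130, Q* = 118.
The ceiling of 101 is below the equilibrium price 130, so it binds.
At P = 101: Qd = 1158 - 8·101 = 350 and Qs = 2·101 - 142 = 60.
Shortage = Qd - Qs = 350 - 60 = 290.

290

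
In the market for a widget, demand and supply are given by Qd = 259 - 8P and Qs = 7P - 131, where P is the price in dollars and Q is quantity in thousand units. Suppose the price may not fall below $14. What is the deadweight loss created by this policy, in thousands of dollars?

0

In a free market, 259 - 8P = 7P - 131 gives the equilibrium P* = 26, Q* = 51.
Since 14 is below P* = 26, the floor does not bind and the free-market outcome prevails.
Since the control does not bind, no trades are prevented and deadweight loss is zero.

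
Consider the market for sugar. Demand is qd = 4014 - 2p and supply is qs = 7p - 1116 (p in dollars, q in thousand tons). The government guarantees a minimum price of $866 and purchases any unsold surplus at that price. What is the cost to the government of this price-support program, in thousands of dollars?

In a free market, 4014 - 2p = 7p - 1116 gives the equilibrium p* = 570, q* = 2874.
Because the floor (866) lies above the market-clearing price, it is binding.
At p = 866: qd = 4014 - 2·866 = 2282 and qs = 7·866 - 1116 = 4946.
Surplus = qs - qd = 2664.
Government expenditure = surplus × support price = 2664 × 866 = 2307024.

2307024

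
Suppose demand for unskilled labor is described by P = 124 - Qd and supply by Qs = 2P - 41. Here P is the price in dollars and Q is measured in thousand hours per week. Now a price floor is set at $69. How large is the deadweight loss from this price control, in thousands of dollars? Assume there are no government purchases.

147

Rearranging demand gives Qd = 124 - P. Equilibrium: 124 - P = 2P - 41, so 165 = 3P and P* = 55, Q* = 69.
Since 69 > 55, the floor is binding.
At P = 69: Qd = 124 - 69 = 55 and Qs = 2·69 - 41 = 97.
Quantity traded falls to 55. At Q = 55 the demand price is 124 - 55 = 69 and the supply price is (41 + 55)/2 = 48.
Deadweight loss = ½ · (69 - 48) · (69 - 55) = ½ · 21 · 14 = 147.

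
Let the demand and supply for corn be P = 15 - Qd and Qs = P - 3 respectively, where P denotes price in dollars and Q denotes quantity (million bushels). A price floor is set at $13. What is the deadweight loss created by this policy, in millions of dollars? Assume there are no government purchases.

16

Rearranging demand gives Qd = 15 - P. Without the control the market clears where 15 - P = P - 3, i.e. P* = 9 and Q* = 6.
Because the floor (13) lies above the market-clearing price, it is binding.
At P = 13: Qd = 15 - 13 = 2 and Qs = 13 - 3 = 10.
Quantity traded falls to 2. At Q = 2 the demand price is 15 - 2 = 13 and the supply price is 3 + 2 = 5.
Deadweight loss = ½ · (13 - 5) · (6 - 2) = ½ · 8 · 4 = 16.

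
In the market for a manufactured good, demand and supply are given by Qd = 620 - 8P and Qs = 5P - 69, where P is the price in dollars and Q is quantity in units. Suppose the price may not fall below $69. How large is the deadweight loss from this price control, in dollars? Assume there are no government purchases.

Equilibrium: 620 - 8P = 5P - 69, so 689 = 13P and P* = 53, Q* = 196.
Since 69 > 53, the floor is binding.
At P = 69: Qd = 620 - 8·69 = 68 and Qs = 5·69 - 69 = 276.
Quantity traded falls to 68. At Q = 68 the demand price is (620 - 68)/8 = 69 and the supply price is (69 + 68)/5 = 27.4.
Deadweight loss = ½ · (69 - 27.4) · (196 - 68) = ½ · 41.6 · 128 = 2662.4.

2662.4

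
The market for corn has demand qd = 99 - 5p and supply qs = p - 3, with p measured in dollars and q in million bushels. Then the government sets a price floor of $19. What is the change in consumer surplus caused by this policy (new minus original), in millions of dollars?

-18

Setting quantity demanded equal to quantity supplied, 99 - 5p = p - 3, gives p* = 17 and q* = 14.
Since 19 > 17, the floor is binding.
At p = 19: qd = 99 - 5·19 = 4 and qs = 19 - 3 = 16.
Consumer surplus without the control is ½ · (19.8 - 17) · 14 = 19.6.
With the floor, consumers buy 4 units at 19, so CS = ½ · (19.8 - 19) · 4 = 1.6.
Change in consumer surplus = 1.6 - 19.6 = -18.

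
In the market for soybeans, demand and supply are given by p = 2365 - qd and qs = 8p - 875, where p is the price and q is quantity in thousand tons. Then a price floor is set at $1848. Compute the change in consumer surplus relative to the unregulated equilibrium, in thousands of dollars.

Rearranging demand gives qd = 2365 - p. Equilibrium: 2365 - p = 8p - 875, so 3240 = 9p and p* = 360, q* = 2005.
The floor of 1848 is above the equilibrium price 360, so it binds.
At p = 1848: qd = 2365 - 1848 = 517 and qs = 8·1848 - 875 = 13909.
Consumer surplus without the control is ½ · (2365 - 360) · 2005 = 2010012.5.
With the floor, consumers buy 517 units at 1848, so CS = ½ · (2365 - 1848) · 517 = 133644.5.
Change in consumer surplus = 133644.5 - 2010012.5 = -1876368.

-1876368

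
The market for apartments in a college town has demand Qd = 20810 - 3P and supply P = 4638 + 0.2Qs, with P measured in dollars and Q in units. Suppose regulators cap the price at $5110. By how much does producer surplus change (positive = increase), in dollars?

Rearranging supply gives Qs = 5P - 23190. Equilibrium: 20810 - 3P = 5P - 23190, so 44000 = 8P and P* = 5500, Q* = 4310.
Since 5110 < 5500, the ceiling is binding.
At P = 5110: Qd = 20810 - 3·5110 = 5480 and Qs = 5·5110 - 23190 = 2360.
Producer surplus without the control is ½ · (5500 - 4638) · 4310 = 1857610.
With the ceiling, producers sell 2360 units at 5110, so PS = ½ · (5110 - 4638) · 2360 = 556960.
Change in producer surplus = 556960 - 1857610 = -1300650.

-1300650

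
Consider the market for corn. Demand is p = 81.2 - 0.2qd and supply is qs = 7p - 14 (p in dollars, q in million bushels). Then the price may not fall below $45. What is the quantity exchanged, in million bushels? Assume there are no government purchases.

181

Rearranging demand gives qd = 406 - 5p. In a free market, 406 - 5p = 7p - 14 gives the equilibrium p* = 35, q* = 231.
Because the floor (45) lies above the market-clearing price, it is binding.
At p = 45: qd = 406 - 5·45 = 181 and qs = 7·45 - 14 = 301.
The quantity actually transacted is the short side, demand: 181.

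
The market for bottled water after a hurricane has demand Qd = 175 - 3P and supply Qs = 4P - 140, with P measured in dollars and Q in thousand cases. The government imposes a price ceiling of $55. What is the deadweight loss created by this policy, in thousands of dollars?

0

Equilibrium: 175 - 3P = 4P - 140, so 315 = 7P and P* = 45, Q* = 40.
Since 55 is above P* = 45, the ceiling does not bind and the free-market outcome prevails.
Since the control does not bind, no trades are prevented and deadweight loss is zero.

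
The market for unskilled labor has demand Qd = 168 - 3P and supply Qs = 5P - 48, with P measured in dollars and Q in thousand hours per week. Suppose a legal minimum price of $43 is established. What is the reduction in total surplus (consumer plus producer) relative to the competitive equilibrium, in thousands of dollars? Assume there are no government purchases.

In a free market, 168 - 3P = 5P - 48 gives the equilibrium P* = 27, Q* = 87.
The floor of 43 is above the equilibrium price 27, so it binds.
At P = 43: Qd = 168 - 3·43 = 39 and Qs = 5·43 - 48 = 167.
Quantity traded falls to 39. At Q = 39 the demand price is (168 - 39)/3 = 43 and the supply price is (48 + 39)/5 = 17.4.
Deadweight loss = ½ · (43 - 17.4) · (87 - 39) = ½ · 25.6 · 48 = 614.4.

614.4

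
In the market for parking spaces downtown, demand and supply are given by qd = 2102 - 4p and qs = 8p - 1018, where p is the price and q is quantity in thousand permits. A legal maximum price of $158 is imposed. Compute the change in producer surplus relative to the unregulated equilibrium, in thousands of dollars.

Without the control the market clears where 2102 - 4p = 8p - 1018, i.e. p* = 260 and q* = 1062.
Because the ceiling (158) lies below the market-clearing price, it is binding.
At p = 158: qd = 2102 - 4·158 = 1470 and qs = 8·158 - 1018 = 246.
Producer surplus without the control is ½ · (260 - 127.25) · 1062 = 70490.25.
With the ceiling, producers sell 246 units at 158, so PS = ½ · (158 - 127.25) · 246 = 3782.25.
Change in producer surplus = 3782.25 - 70490.25 = -66708.

-66708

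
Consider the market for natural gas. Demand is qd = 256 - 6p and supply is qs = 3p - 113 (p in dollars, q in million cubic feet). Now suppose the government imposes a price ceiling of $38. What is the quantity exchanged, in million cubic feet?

1

In a free market, 256 - 6p = 3p - 113 gives the equilibrium p* = 41, q* = 10.
Because the ceiling (38) lies below the market-clearing price, it is binding.
At p = 38: qd = 256 - 6·38 = 28 and qs = 3·38 - 113 = 1.
The quantity actually transacted is the short side, supply: 1.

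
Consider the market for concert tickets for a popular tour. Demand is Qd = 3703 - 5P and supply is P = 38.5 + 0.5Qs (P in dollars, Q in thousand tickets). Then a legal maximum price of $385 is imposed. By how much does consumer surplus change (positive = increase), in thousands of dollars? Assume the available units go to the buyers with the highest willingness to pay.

97805

Rearranging supply gives Qs = 2P - 77. Without the control the market clears where 3703 - 5P = 2P - 77, i.e. P* = 540 and Q* = 1003.
Because the ceiling (385) lies below the market-clearing price, it is binding.
At P = 385: Qd = 3703 - 5·385 = 1778 and Qs = 2·385 - 77 = 693.
Consumer surplus without the control is ½ · (740.6 - 540) · 1003 = 100600.9.
With the ceiling, 693 units are sold at 385 (assume they go to the highest-value buyers). The demand price at Q = 693 is 602, so CS = ½ · [(740.6 - 385) + (602 - 385)] · 693 = 198405.9.
Change in consumer surplus = 198405.9 - 100600.9 = 97805.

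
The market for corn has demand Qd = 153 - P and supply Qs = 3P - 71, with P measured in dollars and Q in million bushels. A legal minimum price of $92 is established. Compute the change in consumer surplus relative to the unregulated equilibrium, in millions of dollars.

Equilibrium: 153 - P = 3P - 71, so 224 = 4P and P* = 56, Q* = 97.
Because the floor (92) lies above the market-clearing price, it is binding.
At P = 92: Qd = 153 - 92 = 61 and Qs = 3·92 - 71 = 205.
Consumer surplus without the control is ½ · (153 - 56) · 97 = 4704.5.
With the floor, consumers buy 61 units at 92, so CS = ½ · (153 - 92) · 61 = 1860.5.
Change in consumer surplus = 1860.5 - 4704.5 = -2844.

-2844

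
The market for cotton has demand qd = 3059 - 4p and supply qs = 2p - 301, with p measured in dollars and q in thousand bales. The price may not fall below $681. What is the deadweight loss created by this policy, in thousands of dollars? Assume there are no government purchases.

87846

Without the control the market clears where 3059 - 4p = 2p - 301, i.e. p* = 560 and q* = 819.
Since 681 > 560, the floor is binding.
At p = 681: qd = 3059 - 4·681 = 335 and qs = 2·681 - 301 = 1061.
Quantity traded falls to 335. At q = 335 the demand price is (3059 - 335)/4 = 681 and the supply price is (301 + 335)/2 = 318.
Deadweight loss = ½ · (681 - 318) · (819 - 335) = ½ · 363 · 484 = 87846.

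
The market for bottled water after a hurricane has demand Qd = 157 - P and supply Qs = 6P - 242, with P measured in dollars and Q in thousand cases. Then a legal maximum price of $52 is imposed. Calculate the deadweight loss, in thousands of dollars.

Equilibrium: 157 - P = 6P - 242, so 399 = 7P and P* = 57, Q* = 100.
Since 52 < 57, the ceiling is binding.
At P = 52: Qd = 157 - 52 = 105 and Qs = 6·52 - 242 = 70.
Quantity traded falls to 70. At Q = 70 the demand price is 157 - 70 = 87 and the supply price is (242 + 70)/6 = 52.
Deadweight loss = ½ · (87 - 52) · (100 - 70) = ½ · 35 · 30 = 525.

525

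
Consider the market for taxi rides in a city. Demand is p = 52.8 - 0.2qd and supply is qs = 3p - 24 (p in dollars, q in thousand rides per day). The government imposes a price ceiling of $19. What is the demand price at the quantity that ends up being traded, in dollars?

46.2

Rearranging demand gives qd = 264 - 5p. In a free market, 264 - 5p = 3p - 24 gives the equilibrium p* = 36, q* = 84.
Since 19 < 36, the ceiling is binding.
At p = 19: qd = 264 - 5·19 = 169 and qs = 3·19 - 24 = 33.
Only 33 units reach the market. On the demand curve, the marginal buyer's willingness to pay at q = 33 is (264 - 33)/5 = 46.2.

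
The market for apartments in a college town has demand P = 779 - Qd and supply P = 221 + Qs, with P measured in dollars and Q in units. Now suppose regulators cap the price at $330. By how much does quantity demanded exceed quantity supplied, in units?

Rearranging demand gives Qd = 779 - P; rearranging supply gives Qs = P - 221. Without the control the market clears where 779 - P = P - 221, i.e. P* = 500 and Q* = 279.
The ceiling of 330 is below the equilibrium price 500, so it binds.
At P = 330: Qd = 779 - 330 = 449 and Qs = 330 - 221 = 109.
Shortage = Qd - Qs = 449 - 109 = 340.

340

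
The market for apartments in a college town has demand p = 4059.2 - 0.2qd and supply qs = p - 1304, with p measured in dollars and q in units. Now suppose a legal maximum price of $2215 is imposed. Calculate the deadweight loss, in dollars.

1150935

Rearranging demand gives qd = 20296 - 5p. Setting quantity demanded equal to quantity supplied, 20296 - 5p = p - 1304, gives p* = 3600 and q* = 2296.
The ceiling of 2215 is below the equilibrium price 3600, so it binds.
At p = 2215: qd = 20296 - 5·2215 = 9221 and qs = 2215 - 1304 = 911.
Quantity traded falls to 911. At q = 911 the demand price is (20296 - 911)/5 = 3877 and the supply price is 1304 + 911 = 2215.
Deadweight loss = ½ · (3877 - 2215) · (2296 - 911) = ½ · 1662 · 1385 = 1150935.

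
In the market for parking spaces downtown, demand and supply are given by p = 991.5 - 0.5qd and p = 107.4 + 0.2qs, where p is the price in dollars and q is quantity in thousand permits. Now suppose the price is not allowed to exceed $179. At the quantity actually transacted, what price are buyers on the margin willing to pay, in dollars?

812.5

Rearranging demand gives qd = 1983 - 2p; rearranging supply gives qs = 5p - 537. Setting quantity demanded equal to quantity supplied, 1983 - 2p = 5p - 537, gives p* = 360 and q* = 1263.
Because the ceiling (179) lies below the market-clearing price, it is binding.
At p = 179: qd = 1983 - 2·179 = 1625 and qs = 5·179 - 537 = 358.
Only 358 units reach the market. On the demand curve, the marginal buyer's willingness to pay at q = 358 is (1983 - 358)/2 = 812.5.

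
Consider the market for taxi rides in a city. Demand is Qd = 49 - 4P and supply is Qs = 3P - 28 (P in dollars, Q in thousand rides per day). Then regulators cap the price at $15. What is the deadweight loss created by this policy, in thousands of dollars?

Equilibrium: 49 - 4P = 3P - 28, so 77 = 7P and P* = 11, Q* = 5.
Since 15 is above P* = 11, the ceiling does not bind and the free-market outcome prevails.
Since the control does not bind, no trades are prevented and deadweight loss is zero.

0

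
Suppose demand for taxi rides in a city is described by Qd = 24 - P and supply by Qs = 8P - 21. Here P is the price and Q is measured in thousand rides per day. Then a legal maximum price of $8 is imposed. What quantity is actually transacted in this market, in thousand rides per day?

19

Setting quantity demanded equal to quantity supplied, 24 - P = 8P - 21, gives P* = 5 and Q* = 19.
Since 8 is above P* = 5, the ceiling does not bind and the free-market outcome prevails.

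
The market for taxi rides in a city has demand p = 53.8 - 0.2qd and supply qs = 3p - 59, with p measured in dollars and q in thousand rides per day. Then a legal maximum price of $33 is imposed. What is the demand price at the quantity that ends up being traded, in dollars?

45.8

Rearranging demand gives qd = 269 - 5p. Without the control the market clears where 269 - 5p = 3p - 59, i.e. p* = 41 and q* = 64.
The ceiling of 33 is below the equilibrium price 41, so it binds.
At p = 33: qd = 269 - 5·33 = 104 and qs = 3·33 - 59 = 40.
Only 40 units reach the market. On the demand curve, the marginal buyer's willingness to pay at q = 40 is (269 - 40)/5 = 45.8.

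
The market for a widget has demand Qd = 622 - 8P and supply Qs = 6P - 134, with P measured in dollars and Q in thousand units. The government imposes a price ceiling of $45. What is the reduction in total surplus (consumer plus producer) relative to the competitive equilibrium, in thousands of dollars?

425.25

Without the control the market clears where 622 - 8P = 6P - 134, i.e. P* = 54 and Q* = 190.
Because the ceiling (45) lies below the market-clearing price, it is binding.
At P = 45: Qd = 622 - 8·45 = 262 and Qs = 6·45 - 134 = 136.
Quantity traded falls to 136. At Q = 136 the demand price is (622 - 136)/8 = 60.75 and the supply price is (134 + 136)/6 = 45.
Deadweight loss = ½ · (60.75 - 45) · (190 - 136) = ½ · 15.75 · 54 = 425.25.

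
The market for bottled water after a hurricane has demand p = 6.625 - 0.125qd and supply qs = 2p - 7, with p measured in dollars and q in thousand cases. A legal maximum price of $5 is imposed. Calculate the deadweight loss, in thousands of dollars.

Rearranging demand gives qd = 53 - 8p. In a free market, 53 - 8p = 2p - 7 gives the equilibrium p* = 6, q* = 5.
The ceiling of 5 is below the equilibrium price 6, so it binds.
At p = 5: qd = 53 - 8·5 = 13 and qs = 2·5 - 7 = 3.
Quantity traded falls to 3. At q = 3 the demand price is (53 - 3)/8 = 6.25 and the supply price is (7 + 3)/2 = 5.
Deadweight loss = ½ · (6.25 - 5) · (5 - 3) = ½ · 1.25 · 2 = 1.25.

1.25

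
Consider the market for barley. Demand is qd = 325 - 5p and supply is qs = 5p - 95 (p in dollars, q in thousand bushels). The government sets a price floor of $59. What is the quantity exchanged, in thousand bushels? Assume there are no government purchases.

30

Equilibrium: 325 - 5p = 5p - 95, so 420 = 10p and p* = 42, q* = 115.
Because the floor (59) lies above the market-clearing price, it is binding.
At p = 59: qd = 325 - 5·59 = 30 and qs = 5·59 - 95 = 200.
The quantity actually transacted is the short side, demand: 30.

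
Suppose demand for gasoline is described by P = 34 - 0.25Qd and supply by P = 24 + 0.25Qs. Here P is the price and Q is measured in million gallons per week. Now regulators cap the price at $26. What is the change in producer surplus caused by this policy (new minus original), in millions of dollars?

Rearranging demand gives Qd = 136 - 4P; rearranging supply gives Qs = 4P - 96. Equilibrium: 136 - 4P = 4P - 96, so 232 = 8P and P* = 29, Q* = 20.
The ceiling of 26 is below the equilibrium price 29, so it binds.
At P = 26: Qd = 136 - 4·26 = 32 and Qs = 4·26 - 96 = 8.
Producer surplus without the control is ½ · (29 - 24) · 20 = 50.
With the ceiling, producers sell 8 units at 26, so PS = ½ · (26 - 24) · 8 = 8.
Change in producer surplus = 8 - 50 = -42.

-42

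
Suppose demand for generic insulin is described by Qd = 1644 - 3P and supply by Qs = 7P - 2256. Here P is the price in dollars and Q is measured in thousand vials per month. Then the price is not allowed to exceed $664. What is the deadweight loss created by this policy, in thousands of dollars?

0

In a free market, 1644 - 3P = 7P - 2256 gives the equilibrium P* = 390, Q* = 474.
The ceiling of 664 is above the equilibrium price 390, so it is not binding; the market clears at P* = 390, Q* = 474.
Since the control does not bind, no trades are prevented and deadweight loss is zero.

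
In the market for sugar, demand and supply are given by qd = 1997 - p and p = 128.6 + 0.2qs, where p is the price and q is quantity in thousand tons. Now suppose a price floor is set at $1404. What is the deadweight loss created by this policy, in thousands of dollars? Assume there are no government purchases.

557577.6

Rearranging supply gives qs = 5p - 643. Setting quantity demanded equal to quantity supplied, 1997 - p = 5p - 643, gives p* = 440 and q* = 1557.
The floor of 1404 is above the equilibrium price 440, so it binds.
At p = 1404: qd = 1997 - 1404 = 593 and qs = 5·1404 - 643 = 6377.
Quantity traded falls to 593. At q = 593 the demand price is 1997 - 593 = 1404 and the supply price is (643 + 593)/5 = 247.2.
Deadweight loss = ½ · (1404 - 247.2) · (1557 - 593) = ½ · 1156.8 · 964 = 557577.6.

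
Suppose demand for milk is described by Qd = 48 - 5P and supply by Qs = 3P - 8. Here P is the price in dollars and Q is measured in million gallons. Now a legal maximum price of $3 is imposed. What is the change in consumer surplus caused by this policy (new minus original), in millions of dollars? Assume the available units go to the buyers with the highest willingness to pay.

-10.4

Equilibrium: 48 - 5P = 3P - 8, so 56 = 8P and P* = 7, Q* = 13.
Since 3 < 7, the ceiling is binding.
At P = 3: Qd = 48 - 5·3 = 33 and Qs = 3·3 - 8 = 1.
Consumer surplus without the control is ½ · (9.6 - 7) · 13 = 16.9.
With the ceiling, 1 units are sold at 3 (assume they go to the highest-value buyers). The demand price at Q = 1 is 9.4, so CS = ½ · [(9.6 - 3) + (9.4 - 3)] · 1 = 6.5.
Change in consumer surplus = 6.5 - 16.9 = -10.4.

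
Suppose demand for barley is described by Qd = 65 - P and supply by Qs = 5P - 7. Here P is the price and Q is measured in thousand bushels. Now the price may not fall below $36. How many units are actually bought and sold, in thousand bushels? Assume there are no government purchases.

29

In a free market, 65 - P = 5P - 7 gives the equilibrium P* = 12, Q* = 53.
The floor of 36 is above the equilibrium price 12, so it binds.
At P = 36: Qd = 65 - 36 = 29 and Qs = 5·36 - 7 = 173.
The quantity actually transacted is the short side, demand: 29.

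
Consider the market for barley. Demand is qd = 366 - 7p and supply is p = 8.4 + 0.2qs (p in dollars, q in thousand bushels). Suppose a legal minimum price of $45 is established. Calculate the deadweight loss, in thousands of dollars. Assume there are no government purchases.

1016.4

Rearranging supply gives qs = 5p - 42. In a free market, 366 - 7p = 5p - 42 gives the equilibrium p* = 34, q* = 128.
The floor of 45 is above the equilibrium price 34, so it binds.
At p = 45: qd = 366 - 7·45 = 51 and qs = 5·45 - 42 = 183.
Quantity traded falls to 51. At q = 51 the demand price is (366 - 51)/7 = 45 and the supply price is (42 + 51)/5 = 18.6.
Deadweight loss = ½ · (45 - 18.6) · (128 - 51) = ½ · 26.4 · 77 = 1016.4.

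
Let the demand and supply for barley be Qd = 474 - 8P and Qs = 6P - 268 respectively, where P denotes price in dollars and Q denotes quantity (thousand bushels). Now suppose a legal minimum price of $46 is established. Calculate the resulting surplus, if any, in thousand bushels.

0

Setting quantity demanded equal to quantity supplied, 474 - 8P = 6P - 268, gives P* = 53 and Q* = 50.
The floor of 46 is below the equilibrium price 53, so it is not binding; the market clears at P* = 53, Q* = 50.
Since the control does not bind, there is no surplus.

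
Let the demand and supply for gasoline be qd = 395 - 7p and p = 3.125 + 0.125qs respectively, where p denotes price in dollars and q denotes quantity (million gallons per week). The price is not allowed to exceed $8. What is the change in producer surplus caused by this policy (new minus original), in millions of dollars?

Rearranging supply gives qs = 8p - 25. Equilibrium: 395 - 7p = 8p - 25, so 420 = 15p and p* = 28, q* = 199.
Because the ceiling (8) lies below the market-clearing price, it is binding.
At p = 8: qd = 395 - 7·8 = 339 and qs = 8·8 - 25 = 39.
Producer surplus without the control is ½ · (28 - 3.125) · 199 = 2475.0625.
With the ceiling, producers sell 39 units at 8, so PS = ½ · (8 - 3.125) · 39 = 95.0625.
Change in producer surplus = 95.0625 - 2475.0625 = -2380.

-2380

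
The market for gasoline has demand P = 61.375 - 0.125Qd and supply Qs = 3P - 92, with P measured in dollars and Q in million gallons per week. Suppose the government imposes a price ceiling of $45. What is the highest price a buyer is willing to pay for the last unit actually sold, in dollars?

Rearranging demand gives Qd = 491 - 8P. Setting quantity demanded equal to quantity supplied, 491 - 8P = 3P - 92, gives P* = 53 and Q* = 67.
Because the ceiling (45) lies below the market-clearing price, it is binding.
At P = 45: Qd = 491 - 8·45 = 131 and Qs = 3·45 - 92 = 43.
Only 43 units reach the market. On the demand curve, the marginal buyer's willingness to pay at Q = 43 is (491 - 43)/8 = 56.

56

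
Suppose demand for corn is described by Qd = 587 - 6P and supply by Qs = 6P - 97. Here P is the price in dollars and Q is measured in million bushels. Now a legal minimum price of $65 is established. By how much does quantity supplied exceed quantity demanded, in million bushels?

96

Equilibrium: 587 - 6P = 6P - 97, so 684 = 12P and P* = 57, Q* = 245.
The floor of 65 is above the equilibrium price 57, so it binds.
At P = 65: Qd = 587 - 6·65 = 197 and Qs = 6·65 - 97 = 293.
Surplus = Qs - Qd = 293 - 197 = 96.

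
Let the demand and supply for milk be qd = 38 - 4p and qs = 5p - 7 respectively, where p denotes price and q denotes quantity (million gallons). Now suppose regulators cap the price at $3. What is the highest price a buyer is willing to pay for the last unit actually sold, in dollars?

Setting quantity demanded equal to quantity supplied, 38 - 4p = 5p - 7, gives p* = 5 and q* = 18.
Because the ceiling (3) lies below the market-clearing price, it is binding.
At p = 3: qd = 38 - 4·3 = 26 and qs = 5·3 - 7 = 8.
Only 8 units reach the market. On the demand curve, the marginal buyer's willingness to pay at q = 8 is (38 - 8)/4 = 7.5.

7.5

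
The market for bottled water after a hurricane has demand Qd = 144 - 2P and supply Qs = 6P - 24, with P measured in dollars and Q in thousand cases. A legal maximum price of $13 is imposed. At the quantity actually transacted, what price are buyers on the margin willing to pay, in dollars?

Setting quantity demanded equal to quantity supplied, 144 - 2P = 6P - 24, gives P* = 21 and Q* = 102.
Since 13 < 21, the ceiling is binding.
At P = 13: Qd = 144 - 2·13 = 118 and Qs = 6·13 - 24 = 54.
Only 54 units reach the market. On the demand curve, the marginal buyer's willingness to pay at Q = 54 is (144 - 54)/2 = 45.

45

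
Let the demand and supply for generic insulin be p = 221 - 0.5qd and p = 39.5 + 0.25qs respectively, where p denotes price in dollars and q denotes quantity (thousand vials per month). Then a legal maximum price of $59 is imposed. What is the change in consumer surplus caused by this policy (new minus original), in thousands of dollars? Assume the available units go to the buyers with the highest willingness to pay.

-3526

Rearranging demand gives qd = 442 - 2p; rearranging supply gives qs = 4p - 158. Equilibrium: 442 - 2p = 4p - 158, so 600 = 6p and p* = 100, q* = 242.
Because the ceiling (59) lies below the market-clearing price, it is binding.
At p = 59: qd = 442 - 2·59 = 324 and qs = 4·59 - 158 = 78.
Consumer surplus without the control is ½ · (221 - 100) · 242 = 14641.
With the ceiling, 78 units are sold at 59 (assume they go to the highest-value buyers). The demand price at q = 78 is 182, so CS = ½ · [(221 - 59) + (182 - 59)] · 78 = 11115.
Change in consumer surplus = 11115 - 14641 = -3526.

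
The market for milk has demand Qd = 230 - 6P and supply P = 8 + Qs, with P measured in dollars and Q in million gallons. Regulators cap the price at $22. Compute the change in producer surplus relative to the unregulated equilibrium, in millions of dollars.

-240

Rearranging supply gives Qs = P - 8. Without the control the market clears where 230 - 6P = P - 8, i.e. P* = 34 and Q* = 26.
Since 22 < 34, the ceiling is binding.
At P = 22: Qd = 230 - 6·22 = 98 and Qs = 22 - 8 = 14.
Producer surplus without the control is ½ · (34 - 8) · 26 = 338.
With the ceiling, producers sell 14 units at 22, so PS = ½ · (22 - 8) · 14 = 98.
Change in producer surplus = 98 - 338 = -240.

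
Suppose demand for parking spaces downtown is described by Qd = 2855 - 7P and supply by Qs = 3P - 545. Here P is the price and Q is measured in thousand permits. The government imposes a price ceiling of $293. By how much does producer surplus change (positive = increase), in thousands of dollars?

Without the control the market clears where 2855 - 7P = 3P - 545, i.e. P* = 340 and Q* = 475.
Since 293 < 340, the ceiling is binding.
At P = 293: Qd = 2855 - 7·293 = 804 and Qs = 3·293 - 545 = 334.
Producer surplus without the control is ½ · (340 - 545/3) · 475 = 225625/6.
With the ceiling, producers sell 334 units at 293, so PS = ½ · (293 - 545/3) · 334 = 55778/3.
Change in producer surplus = 55778/3 - 225625/6 = -19011.5.

-19011.5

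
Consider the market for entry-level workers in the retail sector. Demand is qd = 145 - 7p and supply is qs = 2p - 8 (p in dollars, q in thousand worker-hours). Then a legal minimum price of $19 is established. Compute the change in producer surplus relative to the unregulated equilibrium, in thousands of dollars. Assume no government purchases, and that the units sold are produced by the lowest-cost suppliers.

Without the control the market clears where 145 - 7p = 2p - 8, i.e. p* = 17 and q* = 26.
Since 19 > 17, the floor is binding.
At p = 19: qd = 145 - 7·19 = 12 and qs = 2·19 - 8 = 30.
Producer surplus without the control is ½ · (17 - 4) · 26 = 169.
With the floor, 12 units are sold at 19. The supply price at q = 12 is 10, so PS = ½ · [(19 - 4) + (19 - 10)] · 12 = 144.
Change in producer surplus = 144 - 169 = -25.

-25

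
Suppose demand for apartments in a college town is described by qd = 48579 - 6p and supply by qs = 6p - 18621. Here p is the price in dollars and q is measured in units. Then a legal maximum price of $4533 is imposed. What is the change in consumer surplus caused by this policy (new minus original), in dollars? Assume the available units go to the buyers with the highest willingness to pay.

5736192

Without the control the market clears where 48579 - 6p = 6p - 18621, i.e. p* = 5600 and q* = 14979.
Since 4533 < 5600, the ceiling is binding.
At p = 4533: qd = 48579 - 6·4533 = 21381 and qs = 6·4533 - 18621 = 8577.
Consumer surplus without the control is ½ · (8096.5 - 5600) · 14979 = 18697536.75.
With the ceiling, 8577 units are sold at 4533 (assume they go to the highest-value buyers). The demand price at q = 8577 is 6667, so CS = ½ · [(8096.5 - 4533) + (6667 - 4533)] · 8577 = 24433728.75.
Change in consumer surplus = 24433728.75 - 18697536.75 = 5736192.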